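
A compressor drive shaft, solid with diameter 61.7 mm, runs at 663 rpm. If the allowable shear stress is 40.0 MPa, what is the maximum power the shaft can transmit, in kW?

128 kW

J = πd⁴/32 = π(0.0617)⁴/32 = 1.423×10^-6 m⁴.
T_max = τ_allow·J/r = 4.00×10^7 × 1.423×10^-6 / 0.0309 = 1845 N·m.
ω = 2π·663/60 = 69.43 rad/s, so P_max = T_max·ω = 1.281×10^5 W.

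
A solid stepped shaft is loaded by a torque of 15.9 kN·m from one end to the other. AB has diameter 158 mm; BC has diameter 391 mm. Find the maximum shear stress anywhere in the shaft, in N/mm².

20.5 N/mm²

Under the same torque, τ_max = 16T/(πd³) is largest where d is smallest — segment AB (d = 158 mm).
τ_max = 16·15900/(π·(0.158)³) = 2.053×10^7 Pa.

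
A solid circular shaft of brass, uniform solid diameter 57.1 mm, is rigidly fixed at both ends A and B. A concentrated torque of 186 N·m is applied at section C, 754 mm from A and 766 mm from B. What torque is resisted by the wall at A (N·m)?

With uniform GJ and both ends fixed, compatibility θ_AC = θ_CB gives T_A·a = T_B·b, together with T_A + T_B = T₀.
T_A = T₀·b/(a+b) = 186.0·766/1520 = 93.73 N·m; T_B = 92.27 N·m.

93.7 N·m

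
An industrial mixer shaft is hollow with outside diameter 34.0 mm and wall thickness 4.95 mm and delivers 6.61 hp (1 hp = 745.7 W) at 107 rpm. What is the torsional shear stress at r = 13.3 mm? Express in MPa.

ω = 2π·107/60 = 11.21 rad/s, so T = P/ω = 6.61×745.7 / 11.21 = 439.9 N·m.
J = π(d_o⁴ − d_i⁴)/32 = π(0.0340⁴ − 0.0241⁴)/32 = 9.808×10^-8 m⁴.
Shear stress varies linearly with radius: τ = T·r/J = 439.9 × 0.0133 / 9.808×10^-8 = 5.965×10^7 Pa.

59.7 MPa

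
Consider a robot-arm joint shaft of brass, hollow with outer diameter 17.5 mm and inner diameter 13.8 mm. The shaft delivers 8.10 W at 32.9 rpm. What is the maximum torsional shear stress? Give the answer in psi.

528 psi

ω = 2π·32.9/60 = 3.445 rad/s, so T = P/ω = 8.10 / 3.445 = 2.351 N·m.
J = π(d_o⁴ − d_i⁴)/32 = π(0.0175⁴ − 0.0138⁴)/32 = 5.647×10^-9 m⁴.
τ_max = T·r/J = 2.351 × 0.00875 / 5.647×10^-9 = 3.643×10^6 Pa.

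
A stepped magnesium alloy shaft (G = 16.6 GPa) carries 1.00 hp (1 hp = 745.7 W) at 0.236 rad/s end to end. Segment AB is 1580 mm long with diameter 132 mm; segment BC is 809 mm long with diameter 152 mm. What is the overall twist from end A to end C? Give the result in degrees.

ω = 0.236 rad/s, so T = P/ω = 1.00×745.7 / 0.2360 = 3160 N·m.
J_AB = π(0.132)⁴/32 = 2.98×10^-5 m⁴; J_BC = π(0.152)⁴/32 = 5.24×10^-5 m⁴.
θ = (T/G)·Σ L_i/J_i = (3160/16.6×10⁹)·(1.58/2.98×10^-5 + 0.809/5.24×10^-5) = 0.01303 rad.

0.746°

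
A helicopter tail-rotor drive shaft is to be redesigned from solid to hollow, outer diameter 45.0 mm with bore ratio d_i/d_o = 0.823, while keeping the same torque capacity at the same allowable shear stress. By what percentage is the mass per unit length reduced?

51.4 %

Equal τ_max and T ⇒ the solid shaft needs d_s³ = d_o³(1−k⁴), so d_s = 45.0·(1−0.823⁴)^(1/3) = 36.67 mm.
Area ratio A_h/A_s = d_o²(1−k²)/d_s² = (1−k²)/(1−k⁴)^(2/3) = 0.4859.
Mass saving = 1 − 0.4859 = 51.4 %.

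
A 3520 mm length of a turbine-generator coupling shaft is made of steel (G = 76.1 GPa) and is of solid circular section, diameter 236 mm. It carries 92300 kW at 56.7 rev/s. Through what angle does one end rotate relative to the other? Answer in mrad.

39.4 mrad

ω = 2π·56.7 = 356.3 rad/s, so T = P/ω = 92300×10³ / 356.3 = 259100 N·m.
J = πd⁴/32 = π(0.236)⁴/32 = 3.045×10^-4 m⁴.
θ = T·L/(G·J) = 259100 × 3.52 / (76.1×10⁹ × 3.045×10^-4) = 0.03935 rad.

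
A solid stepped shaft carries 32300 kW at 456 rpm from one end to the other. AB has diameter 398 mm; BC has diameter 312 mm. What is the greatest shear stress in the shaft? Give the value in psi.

16500 psi

ω = 2π·456/60 = 47.75 rad/s, so T = P/ω = 32300×10³ / 47.75 = 676400 N·m.
Under the same torque, τ_max = 16T/(πd³) is largest where d is smallest — segment BC (d = 312 mm).
τ_max = 16·676400/(π·(0.312)³) = 1.134×10^8 Pa.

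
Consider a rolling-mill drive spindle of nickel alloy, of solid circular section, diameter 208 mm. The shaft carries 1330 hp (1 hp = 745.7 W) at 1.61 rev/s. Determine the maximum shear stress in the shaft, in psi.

ω = 2π·1.61 = 10.12 rad/s, so T = P/ω = 1330×745.7 / 10.12 = 98040 N·m.
J = πd⁴/32 = π(0.208)⁴/32 = 1.838×10^-4 m⁴.
τ_max = T·r/J = 98040 × 0.104 / 1.838×10^-4 = 5.549×10^7 Pa.

8050 psi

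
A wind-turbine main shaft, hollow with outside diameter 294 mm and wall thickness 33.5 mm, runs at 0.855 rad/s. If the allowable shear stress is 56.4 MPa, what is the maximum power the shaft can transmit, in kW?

155 kW

J = π(d_o⁴ − d_i⁴)/32 = π(0.294⁴ − 0.227⁴)/32 = 4.728×10^-4 m⁴.
T_max = τ_allow·J/r = 5.64×10^7 × 4.728×10^-4 / 0.147 = 181400 N·m.
ω = 0.855 rad/s, so P_max = T_max·ω = 1.551×10^5 W.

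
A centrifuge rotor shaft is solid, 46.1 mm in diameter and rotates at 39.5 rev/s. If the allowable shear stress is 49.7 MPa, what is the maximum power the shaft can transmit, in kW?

237 kW

J = πd⁴/32 = π(0.0461)⁴/32 = 4.434×10^-7 m⁴.
T_max = τ_allow·J/r = 4.97×10^7 × 4.434×10^-7 / 0.0231 = 956.1 N·m.
ω = 2π·39.5 = 248.2 rad/s, so P_max = T_max·ω = 2.373×10^5 W.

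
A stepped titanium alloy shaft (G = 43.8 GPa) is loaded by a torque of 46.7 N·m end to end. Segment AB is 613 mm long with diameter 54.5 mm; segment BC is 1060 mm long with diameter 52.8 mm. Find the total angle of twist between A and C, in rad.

J_AB = π(0.0545)⁴/32 = 8.66×10^-7 m⁴; J_BC = π(0.0528)⁴/32 = 7.63×10^-7 m⁴.
θ = (T/G)·Σ L_i/J_i = (46.70/43.8×10⁹)·(0.613/8.66×10^-7 + 1.06/7.63×10^-7) = 2.236×10^-3 rad.

0.00224 rad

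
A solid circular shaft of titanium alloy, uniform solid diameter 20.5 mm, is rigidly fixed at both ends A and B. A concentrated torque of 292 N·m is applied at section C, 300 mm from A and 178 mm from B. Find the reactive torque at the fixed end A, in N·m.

109 N·m

With uniform GJ and both ends fixed, compatibility θ_AC = θ_CB gives T_A·a = T_B·b, together with T_A + T_B = T₀.
T_A = T₀·b/(a+b) = 292.0·178/478.0 = 108.7 N·m; T_B = 183.3 N·m.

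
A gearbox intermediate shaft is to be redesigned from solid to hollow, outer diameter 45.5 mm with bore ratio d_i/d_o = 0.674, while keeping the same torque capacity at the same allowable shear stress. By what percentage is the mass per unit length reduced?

Equal τ_max and T ⇒ the solid shaft needs d_s³ = d_o³(1−k⁴), so d_s = 45.5·(1−0.674⁴)^(1/3) = 42.13 mm.
Area ratio A_h/A_s = d_o²(1−k²)/d_s² = (1−k²)/(1−k⁴)^(2/3) = 0.6366.
Mass saving = 1 − 0.6366 = 36.3 %.

36.3 %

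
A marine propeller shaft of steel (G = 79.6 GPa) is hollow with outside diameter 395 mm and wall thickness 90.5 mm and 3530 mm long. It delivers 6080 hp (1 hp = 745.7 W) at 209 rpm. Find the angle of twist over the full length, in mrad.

ω = 2π·209/60 = 21.89 rad/s, so T = P/ω = 6080×745.7 / 21.89 = 207200 N·m.
J = π(d_o⁴ − d_i⁴)/32 = π(0.395⁴ − 0.214⁴)/32 = 2.184×10^-3 m⁴.
θ = T·L/(G·J) = 207200 × 3.53 / (79.6×10⁹ × 2.184×10^-3) = 4.206×10^-3 rad.

4.21 mrad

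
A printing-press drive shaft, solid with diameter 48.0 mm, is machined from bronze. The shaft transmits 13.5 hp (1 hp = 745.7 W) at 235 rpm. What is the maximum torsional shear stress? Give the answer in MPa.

ω = 2π·235/60 = 24.61 rad/s, so T = P/ω = 13.5×745.7 / 24.61 = 409.1 N·m.
J = πd⁴/32 = π(0.0480)⁴/32 = 5.212×10^-7 m⁴.
τ_max = T·r/J = 409.1 × 0.0240 / 5.212×10^-7 = 1.884×10^7 Pa.

18.8 MPa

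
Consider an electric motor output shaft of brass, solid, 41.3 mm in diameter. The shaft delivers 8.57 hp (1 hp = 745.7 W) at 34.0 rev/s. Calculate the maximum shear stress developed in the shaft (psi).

ω = 2π·34.0 = 213.6 rad/s, so T = P/ω = 8.57×745.7 / 213.6 = 29.91 N·m.
J = πd⁴/32 = π(0.0413)⁴/32 = 2.856×10^-7 m⁴.
τ_max = T·r/J = 29.91 × 0.0206 / 2.856×10^-7 = 2.163×10^6 Pa.

314 psi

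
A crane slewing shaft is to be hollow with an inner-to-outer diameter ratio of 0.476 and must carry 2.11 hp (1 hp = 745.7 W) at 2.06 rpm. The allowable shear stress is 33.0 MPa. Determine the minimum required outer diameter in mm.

106 mm

ω = 2π·2.06/60 = 0.2157 rad/s, so T = P/ω = 2.11×745.7 / 0.2157 = 7294 N·m.
For a hollow shaft with d_i/d_o = 0.476: τ_max = 16T/(π d_o³ (1−k⁴)), so d_o = [16T/(π τ_allow (1−k⁴))]^(1/3) = [16·7294/(π·3.30×10^7·0.9487)]^(1/3) = 0.1059 m.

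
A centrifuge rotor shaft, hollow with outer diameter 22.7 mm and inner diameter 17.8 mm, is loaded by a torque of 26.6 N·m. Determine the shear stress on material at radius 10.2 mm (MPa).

J = π(d_o⁴ − d_i⁴)/32 = π(0.0227⁴ − 0.0178⁴)/32 = 1.621×10^-8 m⁴.
Shear stress varies linearly with radius: τ = T·r/J = 26.60 × 0.0102 / 1.621×10^-8 = 1.674×10^7 Pa.

16.7 MPa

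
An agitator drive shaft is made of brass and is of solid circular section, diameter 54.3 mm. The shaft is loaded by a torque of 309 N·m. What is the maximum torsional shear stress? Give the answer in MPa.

J = πd⁴/32 = π(0.0543)⁴/32 = 8.535×10^-7 m⁴.
τ_max = T·r/J = 309.0 × 0.0271 / 8.535×10^-7 = 9.829×10^6 Pa.

9.83 MPa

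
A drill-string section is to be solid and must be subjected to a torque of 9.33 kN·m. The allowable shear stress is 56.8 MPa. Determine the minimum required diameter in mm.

For a solid shaft τ_max = 16T/(πd³), so d = (16T/(π τ_allow))^(1/3) = (16·9330/(π·5.68×10^7))^(1/3) = 0.09423 m.

94.2 mm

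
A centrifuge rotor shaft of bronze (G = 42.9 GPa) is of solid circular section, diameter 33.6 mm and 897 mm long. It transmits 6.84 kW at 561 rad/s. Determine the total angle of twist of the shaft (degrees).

0.117°

ω = 561 rad/s, so T = P/ω = 6.84×10³ / 561.0 = 12.19 N·m.
J = πd⁴/32 = π(0.0336)⁴/32 = 1.251×10^-7 m⁴.
θ = T·L/(G·J) = 12.19 × 0.897 / (42.9×10⁹ × 1.251×10^-7) = 2.037×10^-3 rad.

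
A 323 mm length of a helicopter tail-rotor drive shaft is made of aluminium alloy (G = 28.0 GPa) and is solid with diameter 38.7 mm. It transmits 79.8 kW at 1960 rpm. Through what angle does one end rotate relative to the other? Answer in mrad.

20.4 mrad

ω = 2π·1960/60 = 205.3 rad/s, so T = P/ω = 79.8×10³ / 205.3 = 388.8 N·m.
J = πd⁴/32 = π(0.0387)⁴/32 = 2.202×10^-7 m⁴.
θ = T·L/(G·J) = 388.8 × 0.323 / (28.0×10⁹ × 2.202×10^-7) = 0.02037 rad.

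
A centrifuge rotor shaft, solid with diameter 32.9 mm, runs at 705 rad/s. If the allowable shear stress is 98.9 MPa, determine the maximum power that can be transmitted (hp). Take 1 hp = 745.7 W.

654 hp

J = πd⁴/32 = π(0.0329)⁴/32 = 1.150×10^-7 m⁴.
T_max = τ_allow·J/r = 9.89×10^7 × 1.150×10^-7 / 0.0164 = 691.5 N·m.
ω = 705 rad/s, so P_max = T_max·ω = 4.875×10^5 W.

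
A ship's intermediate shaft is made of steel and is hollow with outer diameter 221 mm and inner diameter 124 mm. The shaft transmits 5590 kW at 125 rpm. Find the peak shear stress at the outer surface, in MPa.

224 MPa

ω = 2π·125/60 = 13.09 rad/s, so T = P/ω = 5590×10³ / 13.09 = 427000 N·m.
J = π(d_o⁴ − d_i⁴)/32 = π(0.221⁴ − 0.124⁴)/32 = 2.110×10^-4 m⁴.
τ_max = T·r/J = 427000 × 0.111 / 2.110×10^-4 = 2.237×10^8 Pa.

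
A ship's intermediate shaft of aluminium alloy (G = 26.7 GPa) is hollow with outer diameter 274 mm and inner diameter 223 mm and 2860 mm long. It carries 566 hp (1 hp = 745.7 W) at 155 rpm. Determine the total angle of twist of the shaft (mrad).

ω = 2π·155/60 = 16.23 rad/s, so T = P/ω = 566×745.7 / 16.23 = 26000 N·m.
J = π(d_o⁴ − d_i⁴)/32 = π(0.274⁴ − 0.223⁴)/32 = 3.106×10^-4 m⁴.
θ = T·L/(G·J) = 26000 × 2.86 / (26.7×10⁹ × 3.106×10^-4) = 8.968×10^-3 rad.

8.97 mrad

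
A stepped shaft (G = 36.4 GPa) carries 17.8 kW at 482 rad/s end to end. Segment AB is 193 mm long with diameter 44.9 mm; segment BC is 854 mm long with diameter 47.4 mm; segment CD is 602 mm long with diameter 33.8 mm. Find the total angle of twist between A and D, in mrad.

7.01 mrad

ω = 482 rad/s, so T = P/ω = 17.8×10³ / 482.0 = 36.93 N·m.
J_AB = π(0.0449)⁴/32 = 3.99×10^-7 m⁴; J_BC = π(0.0474)⁴/32 = 4.96×10^-7 m⁴; J_CD = π(0.0338)⁴/32 = 1.28×10^-7 m⁴.
θ = (T/G)·Σ L_i/J_i = (36.93/36.4×10⁹)·(0.193/3.99×10^-7 + 0.854/4.96×10^-7 + 0.602/1.28×10^-7) = 7.006×10^-3 rad.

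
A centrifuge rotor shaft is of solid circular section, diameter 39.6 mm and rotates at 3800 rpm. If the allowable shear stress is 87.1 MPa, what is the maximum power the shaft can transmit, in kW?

423 kW

J = πd⁴/32 = π(0.0396)⁴/32 = 2.414×10^-7 m⁴.
T_max = τ_allow·J/r = 8.71×10^7 × 2.414×10^-7 / 0.0198 = 1062 N·m.
ω = 2π·3800/60 = 397.9 rad/s, so P_max = T_max·ω = 4.226×10^5 W.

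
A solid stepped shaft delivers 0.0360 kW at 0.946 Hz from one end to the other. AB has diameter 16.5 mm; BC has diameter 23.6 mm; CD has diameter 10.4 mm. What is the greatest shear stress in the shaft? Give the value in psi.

ω = 2π·0.946 = 5.944 rad/s, so T = P/ω = 0.0360×10³ / 5.944 = 6.057 N·m.
Under the same torque, τ_max = 16T/(πd³) is largest where d is smallest — segment CD (d = 10.4 mm).
τ_max = 16·6.057/(π·(0.0104)³) = 2.742×10^7 Pa.

3980 psi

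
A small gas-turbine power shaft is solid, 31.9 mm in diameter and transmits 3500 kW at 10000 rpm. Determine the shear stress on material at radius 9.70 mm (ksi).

ω = 2π·10000/60 = 1047 rad/s, so T = P/ω = 3500×10³ / 1047 = 3342 N·m.
J = πd⁴/32 = π(0.0319)⁴/32 = 1.017×10^-7 m⁴.
Shear stress varies linearly with radius: τ = T·r/J = 3342 × 0.00970 / 1.017×10^-7 = 3.189×10^8 Pa.

46.3 ksi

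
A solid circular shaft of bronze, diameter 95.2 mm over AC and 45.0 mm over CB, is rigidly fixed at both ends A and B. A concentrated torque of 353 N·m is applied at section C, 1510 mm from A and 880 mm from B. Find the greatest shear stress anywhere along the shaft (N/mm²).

Compatibility: T_A·a/J_AC = T_B·b/J_CB with T_A + T_B = T₀.
J_AC = 8.06×10^-6 m⁴, J_CB = 4.03×10^-7 m⁴, so T_A = T₀·(J_AC/a)/((J_AC/a)+(J_CB/b)) = 325.1 N·m, T_B = 27.85 N·m.
τ in each portion: τ_AC = 1.92×10^6 Pa, τ_CB = 1.56×10^6 Pa; maximum is in AC.
τ_max = T_AC·r/J = 325.1·0.0476/8.06×10^-6 = 1.919×10^6 Pa.

1.92 N/mm²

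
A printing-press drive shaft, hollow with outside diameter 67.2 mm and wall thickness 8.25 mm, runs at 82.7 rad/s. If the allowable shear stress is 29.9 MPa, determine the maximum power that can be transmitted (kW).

J = π(d_o⁴ − d_i⁴)/32 = π(0.0672⁴ − 0.0507⁴)/32 = 1.353×10^-6 m⁴.
T_max = τ_allow·J/r = 2.99×10^7 × 1.353×10^-6 / 0.0336 = 1204 N·m.
ω = 82.7 rad/s, so P_max = T_max·ω = 9.960×10^4 W.

99.6 kW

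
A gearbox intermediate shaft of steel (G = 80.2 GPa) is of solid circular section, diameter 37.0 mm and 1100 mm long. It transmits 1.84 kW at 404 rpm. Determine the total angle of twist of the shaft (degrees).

0.186°

ω = 2π·404/60 = 42.31 rad/s, so T = P/ω = 1.84×10³ / 42.31 = 43.49 N·m.
J = πd⁴/32 = π(0.0370)⁴/32 = 1.840×10^-7 m⁴.
θ = T·L/(G·J) = 43.49 × 1.10 / (80.2×10⁹ × 1.840×10^-7) = 3.242×10^-3 rad.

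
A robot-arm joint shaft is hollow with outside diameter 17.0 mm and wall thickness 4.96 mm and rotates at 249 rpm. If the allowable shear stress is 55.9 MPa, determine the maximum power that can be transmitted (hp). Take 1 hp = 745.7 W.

1.83 hp

J = π(d_o⁴ − d_i⁴)/32 = π(0.0170⁴ − 0.00708⁴)/32 = 7.953×10^-9 m⁴.
T_max = τ_allow·J/r = 5.59×10^7 × 7.953×10^-9 / 0.00850 = 52.30 N·m.
ω = 2π·249/60 = 26.08 rad/s, so P_max = T_max·ω = 1364 W.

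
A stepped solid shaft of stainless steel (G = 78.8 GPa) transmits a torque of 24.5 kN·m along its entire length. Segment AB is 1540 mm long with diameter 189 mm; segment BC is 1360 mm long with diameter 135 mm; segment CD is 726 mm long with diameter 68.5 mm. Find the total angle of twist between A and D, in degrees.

6.95°

J_AB = π(0.189)⁴/32 = 1.25×10^-4 m⁴; J_BC = π(0.135)⁴/32 = 3.26×10^-5 m⁴; J_CD = π(0.0685)⁴/32 = 2.16×10^-6 m⁴.
θ = (T/G)·Σ L_i/J_i = (24500/78.8×10⁹)·(1.54/1.25×10^-4 + 1.36/3.26×10^-5 + 0.726/2.16×10^-6) = 0.1212 rad.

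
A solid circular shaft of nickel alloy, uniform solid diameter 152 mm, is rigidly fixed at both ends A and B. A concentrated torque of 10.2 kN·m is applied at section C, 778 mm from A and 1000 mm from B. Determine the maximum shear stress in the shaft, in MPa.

With uniform GJ and both ends fixed, compatibility θ_AC = θ_CB gives T_A·a = T_B·b, together with T_A + T_B = T₀.
T_A = T₀·b/(a+b) = 10200·1000/1778 = 5737 N·m; T_B = 4463 N·m.
τ in each portion: τ_AC = 8.32×10^6 Pa, τ_CB = 6.47×10^6 Pa; maximum is in AC.
τ_max = T_AC·r/J = 5737·0.0760/5.24×10^-5 = 8.320×10^6 Pa.

8.32 MPa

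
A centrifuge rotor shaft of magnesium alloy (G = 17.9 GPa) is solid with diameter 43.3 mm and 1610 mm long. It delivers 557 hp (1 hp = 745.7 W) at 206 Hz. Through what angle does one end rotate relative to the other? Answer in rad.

ω = 2π·206 = 1294 rad/s, so T = P/ω = 557×745.7 / 1294 = 320.9 N·m.
J = πd⁴/32 = π(0.0433)⁴/32 = 3.451×10^-7 m⁴.
θ = T·L/(G·J) = 320.9 × 1.61 / (17.9×10⁹ × 3.451×10^-7) = 0.08364 rad.

0.0836 rad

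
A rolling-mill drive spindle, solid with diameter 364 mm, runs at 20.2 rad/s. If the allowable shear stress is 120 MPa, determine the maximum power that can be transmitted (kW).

J = πd⁴/32 = π(0.364)⁴/32 = 1.723×10^-3 m⁴.
T_max = τ_allow·J/r = 1.20×10^8 × 1.723×10^-3 / 0.182 = 1.136e6 N·m.
ω = 20.2 rad/s, so P_max = T_max·ω = 2.295×10^7 W.

23000 kW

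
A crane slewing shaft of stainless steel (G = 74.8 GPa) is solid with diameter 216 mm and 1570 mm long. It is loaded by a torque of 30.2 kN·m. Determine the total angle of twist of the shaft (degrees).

J = πd⁴/32 = π(0.216)⁴/32 = 2.137×10^-4 m⁴.
θ = T·L/(G·J) = 30200 × 1.57 / (74.8×10⁹ × 2.137×10^-4) = 2.966×10^-3 rad.

0.170°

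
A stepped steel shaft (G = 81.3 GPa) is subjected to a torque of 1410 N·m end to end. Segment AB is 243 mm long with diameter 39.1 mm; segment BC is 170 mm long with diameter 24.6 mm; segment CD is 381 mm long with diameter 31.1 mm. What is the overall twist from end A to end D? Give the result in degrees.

J_AB = π(0.0391)⁴/32 = 2.29×10^-7 m⁴; J_BC = π(0.0246)⁴/32 = 3.60×10^-8 m⁴; J_CD = π(0.0311)⁴/32 = 9.18×10^-8 m⁴.
θ = (T/G)·Σ L_i/J_i = (1410/81.3×10⁹)·(0.243/2.29×10^-7 + 0.170/3.60×10^-8 + 0.381/9.18×10^-8) = 0.1723 rad.

9.87°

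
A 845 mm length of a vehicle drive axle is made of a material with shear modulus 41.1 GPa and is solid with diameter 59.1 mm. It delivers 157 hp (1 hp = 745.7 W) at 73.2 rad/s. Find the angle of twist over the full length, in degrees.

ω = 73.2 rad/s, so T = P/ω = 157×745.7 / 73.20 = 1599 N·m.
J = πd⁴/32 = π(0.0591)⁴/32 = 1.198×10^-6 m⁴.
θ = T·L/(G·J) = 1599 × 0.845 / (41.1×10⁹ × 1.198×10^-6) = 0.02745 rad.

1.57°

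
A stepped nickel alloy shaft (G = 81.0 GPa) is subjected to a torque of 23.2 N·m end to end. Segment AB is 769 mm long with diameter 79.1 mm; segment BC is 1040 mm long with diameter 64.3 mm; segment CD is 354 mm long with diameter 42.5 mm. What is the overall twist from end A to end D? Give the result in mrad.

J_AB = π(0.0791)⁴/32 = 3.84×10^-6 m⁴; J_BC = π(0.0643)⁴/32 = 1.68×10^-6 m⁴; J_CD = π(0.0425)⁴/32 = 3.20×10^-7 m⁴.
θ = (T/G)·Σ L_i/J_i = (23.20/81.0×10⁹)·(0.769/3.84×10^-6 + 1.04/1.68×10^-6 + 0.354/3.20×10^-7) = 5.514×10^-4 rad.

0.551 mrad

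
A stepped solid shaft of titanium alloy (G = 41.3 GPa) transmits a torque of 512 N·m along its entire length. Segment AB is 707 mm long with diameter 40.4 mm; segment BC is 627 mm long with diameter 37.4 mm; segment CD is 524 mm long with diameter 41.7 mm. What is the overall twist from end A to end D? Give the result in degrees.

J_AB = π(0.0404)⁴/32 = 2.62×10^-7 m⁴; J_BC = π(0.0374)⁴/32 = 1.92×10^-7 m⁴; J_CD = π(0.0417)⁴/32 = 2.97×10^-7 m⁴.
θ = (T/G)·Σ L_i/J_i = (512.0/41.3×10⁹)·(0.707/2.62×10^-7 + 0.627/1.92×10^-7 + 0.524/2.97×10^-7) = 0.09586 rad.

5.49°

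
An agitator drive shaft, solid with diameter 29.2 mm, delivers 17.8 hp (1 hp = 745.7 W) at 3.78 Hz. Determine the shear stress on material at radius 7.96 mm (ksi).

9.04 ksi

ω = 2π·3.78 = 23.75 rad/s, so T = P/ω = 17.8×745.7 / 23.75 = 558.9 N·m.
J = πd⁴/32 = π(0.0292)⁴/32 = 7.137×10^-8 m⁴.
Shear stress varies linearly with radius: τ = T·r/J = 558.9 × 0.00796 / 7.137×10^-8 = 6.233×10^7 Pa.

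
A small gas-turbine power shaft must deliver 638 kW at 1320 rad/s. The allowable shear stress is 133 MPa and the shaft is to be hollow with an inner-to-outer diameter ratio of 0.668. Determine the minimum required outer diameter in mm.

ω = 1320 rad/s, so T = P/ω = 638×10³ / 1320 = 483.3 N·m.
For a hollow shaft with d_i/d_o = 0.668: τ_max = 16T/(π d_o³ (1−k⁴)), so d_o = [16T/(π τ_allow (1−k⁴))]^(1/3) = [16·483.3/(π·1.33×10^8·0.8009)]^(1/3) = 0.02848 m.

28.5 mm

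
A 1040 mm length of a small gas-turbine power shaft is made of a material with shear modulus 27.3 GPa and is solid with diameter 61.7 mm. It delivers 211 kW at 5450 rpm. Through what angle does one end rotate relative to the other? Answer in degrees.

0.567°

ω = 2π·5450/60 = 570.7 rad/s, so T = P/ω = 211×10³ / 570.7 = 369.7 N·m.
J = πd⁴/32 = π(0.0617)⁴/32 = 1.423×10^-6 m⁴.
θ = T·L/(G·J) = 369.7 × 1.04 / (27.3×10⁹ × 1.423×10^-6) = 9.899×10^-3 rad.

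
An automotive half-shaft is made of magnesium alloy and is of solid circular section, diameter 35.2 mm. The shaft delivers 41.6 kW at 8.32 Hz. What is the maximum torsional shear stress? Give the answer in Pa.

9.29e7 Pa

ω = 2π·8.32 = 52.28 rad/s, so T = P/ω = 41.6×10³ / 52.28 = 795.8 N·m.
J = πd⁴/32 = π(0.0352)⁴/32 = 1.507×10^-7 m⁴.
τ_max = T·r/J = 795.8 × 0.0176 / 1.507×10^-7 = 9.292×10^7 Pa.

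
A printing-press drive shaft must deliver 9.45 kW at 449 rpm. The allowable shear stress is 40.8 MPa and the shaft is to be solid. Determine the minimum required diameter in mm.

ω = 2π·449/60 = 47.02 rad/s, so T = P/ω = 9.45×10³ / 47.02 = 201.0 N·m.
For a solid shaft τ_max = 16T/(πd³), so d = (16T/(π τ_allow))^(1/3) = (16·201.0/(π·4.08×10^7))^(1/3) = 0.02927 m.

29.3 mm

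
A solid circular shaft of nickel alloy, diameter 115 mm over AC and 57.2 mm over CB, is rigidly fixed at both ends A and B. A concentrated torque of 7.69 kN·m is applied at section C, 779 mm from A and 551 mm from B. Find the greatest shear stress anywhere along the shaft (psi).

Compatibility: T_A·a/J_AC = T_B·b/J_CB with T_A + T_B = T₀.
J_AC = 1.72×10^-5 m⁴, J_CB = 1.05×10^-6 m⁴, so T_A = T₀·(J_AC/a)/((J_AC/a)+(J_CB/b)) = 7078 N·m, T_B = 612.4 N·m.
τ in each portion: τ_AC = 2.37×10^7 Pa, τ_CB = 1.67×10^7 Pa; maximum is in AC.
τ_max = T_AC·r/J = 7078·0.0575/1.72×10^-5 = 2.370×10^7 Pa.

3440 psi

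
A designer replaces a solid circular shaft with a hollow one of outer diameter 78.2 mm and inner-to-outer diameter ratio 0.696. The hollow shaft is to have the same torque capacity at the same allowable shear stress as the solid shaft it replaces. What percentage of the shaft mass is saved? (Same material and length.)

Equal τ_max and T ⇒ the solid shaft needs d_s³ = d_o³(1−k⁴), so d_s = 78.2·(1−0.696⁴)^(1/3) = 71.53 mm.
Area ratio A_h/A_s = d_o²(1−k²)/d_s² = (1−k²)/(1−k⁴)^(2/3) = 0.6162.
Mass saving = 1 − 0.6162 = 38.4 %.

38.4 %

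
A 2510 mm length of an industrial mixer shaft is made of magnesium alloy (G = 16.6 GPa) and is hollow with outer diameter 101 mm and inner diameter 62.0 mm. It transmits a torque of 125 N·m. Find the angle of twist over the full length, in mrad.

2.16 mrad

J = π(d_o⁴ − d_i⁴)/32 = π(0.101⁴ − 0.0620⁴)/32 = 8.765×10^-6 m⁴.
θ = T·L/(G·J) = 125.0 × 2.51 / (16.6×10⁹ × 8.765×10^-6) = 2.156×10^-3 rad.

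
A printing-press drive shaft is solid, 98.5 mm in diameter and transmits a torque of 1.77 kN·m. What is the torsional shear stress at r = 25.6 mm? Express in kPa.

4900 kPa

J = πd⁴/32 = π(0.0985)⁴/32 = 9.242×10^-6 m⁴.
Shear stress varies linearly with radius: τ = T·r/J = 1770 × 0.0256 / 9.242×10^-6 = 4.903×10^6 Pa.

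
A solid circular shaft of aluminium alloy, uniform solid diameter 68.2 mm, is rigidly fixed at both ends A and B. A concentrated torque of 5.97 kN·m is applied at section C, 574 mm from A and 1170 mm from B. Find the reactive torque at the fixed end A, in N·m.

With uniform GJ and both ends fixed, compatibility θ_AC = θ_CB gives T_A·a = T_B·b, together with T_A + T_B = T₀.
T_A = T₀·b/(a+b) = 5970·1170/1744 = 4005 N·m; T_B = 1965 N·m.

4010 N·m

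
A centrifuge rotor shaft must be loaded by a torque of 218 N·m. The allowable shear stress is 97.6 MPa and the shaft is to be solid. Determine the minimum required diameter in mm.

22.5 mm

For a solid shaft τ_max = 16T/(πd³), so d = (16T/(π τ_allow))^(1/3) = (16·218.0/(π·9.76×10^7))^(1/3) = 0.02249 m.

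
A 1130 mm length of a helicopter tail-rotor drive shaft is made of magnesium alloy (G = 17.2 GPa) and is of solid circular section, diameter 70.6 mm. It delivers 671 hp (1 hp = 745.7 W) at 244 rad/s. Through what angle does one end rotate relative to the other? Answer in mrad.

ω = 244 rad/s, so T = P/ω = 671×745.7 / 244.0 = 2051 N·m.
J = πd⁴/32 = π(0.0706)⁴/32 = 2.439×10^-6 m⁴.
θ = T·L/(G·J) = 2051 × 1.13 / (17.2×10⁹ × 2.439×10^-6) = 0.05524 rad.

55.2 mrad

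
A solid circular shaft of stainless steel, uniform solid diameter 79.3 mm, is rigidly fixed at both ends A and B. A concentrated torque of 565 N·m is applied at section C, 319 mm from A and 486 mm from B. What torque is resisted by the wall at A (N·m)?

341 N·m

With uniform GJ and both ends fixed, compatibility θ_AC = θ_CB gives T_A·a = T_B·b, together with T_A + T_B = T₀.
T_A = T₀·b/(a+b) = 565.0·486/805.0 = 341.1 N·m; T_B = 223.9 N·m.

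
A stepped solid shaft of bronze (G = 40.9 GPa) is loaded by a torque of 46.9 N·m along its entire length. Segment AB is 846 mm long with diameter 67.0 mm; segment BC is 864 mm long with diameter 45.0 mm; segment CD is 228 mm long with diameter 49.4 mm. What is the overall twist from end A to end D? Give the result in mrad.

3.40 mrad

J_AB = π(0.0670)⁴/32 = 1.98×10^-6 m⁴; J_BC = π(0.0450)⁴/32 = 4.03×10^-7 m⁴; J_CD = π(0.0494)⁴/32 = 5.85×10^-7 m⁴.
θ = (T/G)·Σ L_i/J_i = (46.90/40.9×10⁹)·(0.846/1.98×10^-6 + 0.864/4.03×10^-7 + 0.228/5.85×10^-7) = 3.399×10^-3 rad.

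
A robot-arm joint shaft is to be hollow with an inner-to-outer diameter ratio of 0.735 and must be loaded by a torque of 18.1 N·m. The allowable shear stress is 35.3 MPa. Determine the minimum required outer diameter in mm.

For a hollow shaft with d_i/d_o = 0.735: τ_max = 16T/(π d_o³ (1−k⁴)), so d_o = [16T/(π τ_allow (1−k⁴))]^(1/3) = [16·18.10/(π·3.53×10^7·0.7082)]^(1/3) = 0.01545 m.

15.4 mm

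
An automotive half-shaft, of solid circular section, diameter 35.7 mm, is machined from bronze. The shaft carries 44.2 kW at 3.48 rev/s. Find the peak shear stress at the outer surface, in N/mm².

ω = 2π·3.48 = 21.87 rad/s, so T = P/ω = 44.2×10³ / 21.87 = 2021 N·m.
J = πd⁴/32 = π(0.0357)⁴/32 = 1.595×10^-7 m⁴.
τ_max = T·r/J = 2021 × 0.0179 / 1.595×10^-7 = 2.263×10^8 Pa.

226 N/mm²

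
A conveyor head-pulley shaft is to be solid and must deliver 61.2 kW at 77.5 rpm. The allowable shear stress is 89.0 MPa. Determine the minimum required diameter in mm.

ω = 2π·77.5/60 = 8.116 rad/s, so T = P/ω = 61.2×10³ / 8.116 = 7541 N·m.
For a solid shaft τ_max = 16T/(πd³), so d = (16T/(π τ_allow))^(1/3) = (16·7541/(π·8.90×10^7))^(1/3) = 0.07557 m.

75.6 mm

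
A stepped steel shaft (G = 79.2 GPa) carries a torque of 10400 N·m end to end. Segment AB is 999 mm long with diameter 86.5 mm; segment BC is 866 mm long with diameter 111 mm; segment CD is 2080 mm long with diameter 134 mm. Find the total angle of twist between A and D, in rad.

J_AB = π(0.0865)⁴/32 = 5.50×10^-6 m⁴; J_BC = π(0.111)⁴/32 = 1.49×10^-5 m⁴; J_CD = π(0.134)⁴/32 = 3.17×10^-5 m⁴.
θ = (T/G)·Σ L_i/J_i = (10400/79.2×10⁹)·(0.999/5.50×10^-6 + 0.866/1.49×10^-5 + 2.08/3.17×10^-5) = 0.04013 rad.

0.0401 rad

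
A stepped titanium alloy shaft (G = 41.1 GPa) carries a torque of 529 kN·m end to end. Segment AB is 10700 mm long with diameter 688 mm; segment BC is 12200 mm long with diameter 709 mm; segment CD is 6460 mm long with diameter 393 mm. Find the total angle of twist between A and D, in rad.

0.0481 rad

J_AB = π(0.688)⁴/32 = 0.0220 m⁴; J_BC = π(0.709)⁴/32 = 0.0248 m⁴; J_CD = π(0.393)⁴/32 = 2.34×10^-3 m⁴.
θ = (T/G)·Σ L_i/J_i = (529000/41.1×10⁹)·(10.7/0.0220 + 12.2/0.0248 + 6.46/2.34×10^-3) = 0.04809 rad.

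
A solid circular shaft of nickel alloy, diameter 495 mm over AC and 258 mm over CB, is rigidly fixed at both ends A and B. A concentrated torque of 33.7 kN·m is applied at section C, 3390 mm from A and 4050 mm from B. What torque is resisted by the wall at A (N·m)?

31700 N·m

Compatibility: T_A·a/J_AC = T_B·b/J_CB with T_A + T_B = T₀.
J_AC = 5.89×10^-3 m⁴, J_CB = 4.35×10^-4 m⁴, so T_A = T₀·(J_AC/a)/((J_AC/a)+(J_CB/b)) = 31740 N·m, T_B = 1961 N·m.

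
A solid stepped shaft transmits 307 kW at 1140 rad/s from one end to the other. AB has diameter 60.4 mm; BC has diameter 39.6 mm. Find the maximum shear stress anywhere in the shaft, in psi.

3200 psi

ω = 1140 rad/s, so T = P/ω = 307×10³ / 1140 = 269.3 N·m.
Under the same torque, τ_max = 16T/(πd³) is largest where d is smallest — segment BC (d = 39.6 mm).
τ_max = 16·269.3/(π·(0.0396)³) = 2.209×10^7 Pa.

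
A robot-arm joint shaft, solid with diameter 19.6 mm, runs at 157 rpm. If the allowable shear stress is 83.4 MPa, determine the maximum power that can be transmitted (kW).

2.03 kW

J = πd⁴/32 = π(0.0196)⁴/32 = 1.449×10^-8 m⁴.
T_max = τ_allow·J/r = 8.34×10^7 × 1.449×10^-8 / 0.00980 = 123.3 N·m.
ω = 2π·157/60 = 16.44 rad/s, so P_max = T_max·ω = 2027 W.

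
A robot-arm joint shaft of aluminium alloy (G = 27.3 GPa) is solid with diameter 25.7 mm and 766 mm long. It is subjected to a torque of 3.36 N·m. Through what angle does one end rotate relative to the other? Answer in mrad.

2.20 mrad

J = πd⁴/32 = π(0.0257)⁴/32 = 4.283×10^-8 m⁴.
θ = T·L/(G·J) = 3.360 × 0.766 / (27.3×10⁹ × 4.283×10^-8) = 2.201×10^-3 rad.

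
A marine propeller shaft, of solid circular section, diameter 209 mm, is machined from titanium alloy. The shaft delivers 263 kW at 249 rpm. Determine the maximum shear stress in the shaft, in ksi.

0.816 ksi

ω = 2π·249/60 = 26.08 rad/s, so T = P/ω = 263×10³ / 26.08 = 10090 N·m.
J = πd⁴/32 = π(0.209)⁴/32 = 1.873×10^-4 m⁴.
τ_max = T·r/J = 10090 × 0.104 / 1.873×10^-4 = 5.627×10^6 Pa.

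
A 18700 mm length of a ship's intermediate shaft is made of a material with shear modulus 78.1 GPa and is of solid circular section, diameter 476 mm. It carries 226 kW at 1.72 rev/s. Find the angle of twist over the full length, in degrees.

0.0569°

ω = 2π·1.72 = 10.81 rad/s, so T = P/ω = 226×10³ / 10.81 = 20910 N·m.
J = πd⁴/32 = π(0.476)⁴/32 = 5.040×10^-3 m⁴.
θ = T·L/(G·J) = 20910 × 18.7 / (78.1×10⁹ × 5.040×10^-3) = 9.935×10^-4 rad.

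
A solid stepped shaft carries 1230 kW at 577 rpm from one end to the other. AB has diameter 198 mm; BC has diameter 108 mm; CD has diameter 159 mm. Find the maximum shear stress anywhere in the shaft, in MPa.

ω = 2π·577/60 = 60.42 rad/s, so T = P/ω = 1230×10³ / 60.42 = 20360 N·m.
Under the same torque, τ_max = 16T/(πd³) is largest where d is smallest — segment BC (d = 108 mm).
τ_max = 16·20360/(π·(0.108)³) = 8.230×10^7 Pa.

82.3 MPa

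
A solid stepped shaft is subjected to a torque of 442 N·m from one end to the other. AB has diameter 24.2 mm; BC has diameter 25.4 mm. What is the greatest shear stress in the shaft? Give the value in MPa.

159 MPa

Under the same torque, τ_max = 16T/(πd³) is largest where d is smallest — segment AB (d = 24.2 mm).
τ_max = 16·442.0/(π·(0.0242)³) = 1.588×10^8 Pa.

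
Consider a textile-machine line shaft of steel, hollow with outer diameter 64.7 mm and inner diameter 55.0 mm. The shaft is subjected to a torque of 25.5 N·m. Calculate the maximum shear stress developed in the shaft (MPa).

1.00 MPa

J = π(d_o⁴ − d_i⁴)/32 = π(0.0647⁴ − 0.0550⁴)/32 = 8.220×10^-7 m⁴.
τ_max = T·r/J = 25.50 × 0.0324 / 8.220×10^-7 = 1.004×10^6 Pa.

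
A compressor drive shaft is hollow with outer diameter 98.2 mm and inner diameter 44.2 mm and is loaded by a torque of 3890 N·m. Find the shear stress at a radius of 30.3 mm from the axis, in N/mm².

13.5 N/mm²

J = π(d_o⁴ − d_i⁴)/32 = π(0.0982⁴ − 0.0442⁴)/32 = 8.755×10^-6 m⁴.
Shear stress varies linearly with radius: τ = T·r/J = 3890 × 0.0303 / 8.755×10^-6 = 1.346×10^7 Pa.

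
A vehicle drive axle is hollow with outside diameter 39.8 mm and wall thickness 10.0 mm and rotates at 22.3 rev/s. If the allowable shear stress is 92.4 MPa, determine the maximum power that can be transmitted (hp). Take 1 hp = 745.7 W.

J = π(d_o⁴ − d_i⁴)/32 = π(0.0398⁴ − 0.0198⁴)/32 = 2.312×10^-7 m⁴.
T_max = τ_allow·J/r = 9.24×10^7 × 2.312×10^-7 / 0.0199 = 1074 N·m.
ω = 2π·22.3 = 140.1 rad/s, so P_max = T_max·ω = 1.504×10^5 W.

202 hp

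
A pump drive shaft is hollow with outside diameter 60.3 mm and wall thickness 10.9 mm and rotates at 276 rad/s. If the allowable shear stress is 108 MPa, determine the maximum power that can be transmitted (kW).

J = π(d_o⁴ − d_i⁴)/32 = π(0.0603⁴ − 0.0385⁴)/32 = 1.082×10^-6 m⁴.
T_max = τ_allow·J/r = 1.08×10^8 × 1.082×10^-6 / 0.0301 = 3877 N·m.
ω = 276 rad/s, so P_max = T_max·ω = 1.070×10^6 W.

1070 kW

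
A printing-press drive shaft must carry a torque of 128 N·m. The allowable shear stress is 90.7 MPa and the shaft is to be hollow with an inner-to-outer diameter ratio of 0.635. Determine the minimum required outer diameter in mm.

20.5 mm

For a hollow shaft with d_i/d_o = 0.635: τ_max = 16T/(π d_o³ (1−k⁴)), so d_o = [16T/(π τ_allow (1−k⁴))]^(1/3) = [16·128.0/(π·9.07×10^7·0.8374)]^(1/3) = 0.02047 m.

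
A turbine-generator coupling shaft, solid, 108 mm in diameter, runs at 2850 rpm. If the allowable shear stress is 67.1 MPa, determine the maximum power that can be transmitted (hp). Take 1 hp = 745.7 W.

J = πd⁴/32 = π(0.108)⁴/32 = 1.336×10^-5 m⁴.
T_max = τ_allow·J/r = 6.71×10^7 × 1.336×10^-5 / 0.0540 = 16600 N·m.
ω = 2π·2850/60 = 298.5 rad/s, so P_max = T_max·ω = 4.953×10^6 W.

6640 hp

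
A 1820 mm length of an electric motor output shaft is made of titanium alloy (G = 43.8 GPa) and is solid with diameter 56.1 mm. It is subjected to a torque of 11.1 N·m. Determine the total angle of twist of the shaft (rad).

J = πd⁴/32 = π(0.0561)⁴/32 = 9.724×10^-7 m⁴.
θ = T·L/(G·J) = 11.10 × 1.82 / (43.8×10⁹ × 9.724×10^-7) = 4.743×10^-4 rad.

4.74e-4 rad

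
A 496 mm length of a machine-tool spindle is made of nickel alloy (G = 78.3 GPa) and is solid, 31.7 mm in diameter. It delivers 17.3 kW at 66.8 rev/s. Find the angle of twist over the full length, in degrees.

0.151°

ω = 2π·66.8 = 419.7 rad/s, so T = P/ω = 17.3×10³ / 419.7 = 41.22 N·m.
J = πd⁴/32 = π(0.0317)⁴/32 = 9.914×10^-8 m⁴.
θ = T·L/(G·J) = 41.22 × 0.496 / (78.3×10⁹ × 9.914×10^-8) = 2.634×10^-3 rad.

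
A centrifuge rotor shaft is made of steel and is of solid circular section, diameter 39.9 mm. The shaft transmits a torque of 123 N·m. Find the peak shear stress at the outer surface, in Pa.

9.86e6 Pa

J = πd⁴/32 = π(0.0399)⁴/32 = 2.488×10^-7 m⁴.
τ_max = T·r/J = 123.0 × 0.0199 / 2.488×10^-7 = 9.862×10^6 Pa.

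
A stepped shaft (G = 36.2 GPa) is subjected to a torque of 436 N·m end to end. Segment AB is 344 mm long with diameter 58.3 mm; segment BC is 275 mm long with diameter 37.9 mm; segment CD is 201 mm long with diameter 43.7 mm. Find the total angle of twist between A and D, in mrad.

J_AB = π(0.0583)⁴/32 = 1.13×10^-6 m⁴; J_BC = π(0.0379)⁴/32 = 2.03×10^-7 m⁴; J_CD = π(0.0437)⁴/32 = 3.58×10^-7 m⁴.
θ = (T/G)·Σ L_i/J_i = (436.0/36.2×10⁹)·(0.344/1.13×10^-6 + 0.275/2.03×10^-7 + 0.201/3.58×10^-7) = 0.02677 rad.

26.8 mrad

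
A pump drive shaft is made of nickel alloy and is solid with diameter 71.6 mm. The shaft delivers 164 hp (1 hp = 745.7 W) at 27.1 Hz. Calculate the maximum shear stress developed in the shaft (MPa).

ω = 2π·27.1 = 170.3 rad/s, so T = P/ω = 164×745.7 / 170.3 = 718.2 N·m.
J = πd⁴/32 = π(0.0716)⁴/32 = 2.580×10^-6 m⁴.
τ_max = T·r/J = 718.2 × 0.0358 / 2.580×10^-6 = 9.965×10^6 Pa.

9.97 MPa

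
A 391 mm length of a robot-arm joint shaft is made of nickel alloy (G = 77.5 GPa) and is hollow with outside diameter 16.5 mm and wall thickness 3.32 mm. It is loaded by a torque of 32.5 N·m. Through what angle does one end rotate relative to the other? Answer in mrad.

J = π(d_o⁴ − d_i⁴)/32 = π(0.0165⁴ − 0.00986⁴)/32 = 6.349×10^-9 m⁴.
θ = T·L/(G·J) = 32.50 × 0.391 / (77.5×10⁹ × 6.349×10^-9) = 0.02583 rad.

25.8 mrad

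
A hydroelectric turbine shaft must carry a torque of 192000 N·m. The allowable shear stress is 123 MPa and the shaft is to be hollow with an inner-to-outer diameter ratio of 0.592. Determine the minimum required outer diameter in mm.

208 mm

For a hollow shaft with d_i/d_o = 0.592: τ_max = 16T/(π d_o³ (1−k⁴)), so d_o = [16T/(π τ_allow (1−k⁴))]^(1/3) = [16·192000/(π·1.23×10^8·0.8772)]^(1/3) = 0.2085 m.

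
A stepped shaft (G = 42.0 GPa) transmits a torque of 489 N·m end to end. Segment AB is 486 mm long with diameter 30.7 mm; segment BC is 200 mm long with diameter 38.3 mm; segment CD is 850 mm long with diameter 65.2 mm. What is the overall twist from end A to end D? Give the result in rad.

0.0815 rad

J_AB = π(0.0307)⁴/32 = 8.72×10^-8 m⁴; J_BC = π(0.0383)⁴/32 = 2.11×10^-7 m⁴; J_CD = π(0.0652)⁴/32 = 1.77×10^-6 m⁴.
θ = (T/G)·Σ L_i/J_i = (489.0/42.0×10⁹)·(0.486/8.72×10^-8 + 0.200/2.11×10^-7 + 0.850/1.77×10^-6) = 0.08149 rad.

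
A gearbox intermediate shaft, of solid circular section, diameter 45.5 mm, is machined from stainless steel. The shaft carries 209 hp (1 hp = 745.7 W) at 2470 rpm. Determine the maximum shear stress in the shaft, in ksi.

ω = 2π·2470/60 = 258.7 rad/s, so T = P/ω = 209×745.7 / 258.7 = 602.5 N·m.
J = πd⁴/32 = π(0.0455)⁴/32 = 4.208×10^-7 m⁴.
τ_max = T·r/J = 602.5 × 0.0227 / 4.208×10^-7 = 3.258×10^7 Pa.

4.72 ksi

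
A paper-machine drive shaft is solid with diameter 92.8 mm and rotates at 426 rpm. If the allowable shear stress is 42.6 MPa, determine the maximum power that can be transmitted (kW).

J = πd⁴/32 = π(0.0928)⁴/32 = 7.281×10^-6 m⁴.
T_max = τ_allow·J/r = 4.26×10^7 × 7.281×10^-6 / 0.0464 = 6685 N·m.
ω = 2π·426/60 = 44.61 rad/s, so P_max = T_max·ω = 2.982×10^5 W.

298 kW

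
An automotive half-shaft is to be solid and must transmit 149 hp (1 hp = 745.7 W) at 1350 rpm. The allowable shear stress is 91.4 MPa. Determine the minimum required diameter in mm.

35.2 mm

ω = 2π·1350/60 = 141.4 rad/s, so T = P/ω = 149×745.7 / 141.4 = 785.9 N·m.
For a solid shaft τ_max = 16T/(πd³), so d = (16T/(π τ_allow))^(1/3) = (16·785.9/(π·9.14×10^7))^(1/3) = 0.03525 m.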